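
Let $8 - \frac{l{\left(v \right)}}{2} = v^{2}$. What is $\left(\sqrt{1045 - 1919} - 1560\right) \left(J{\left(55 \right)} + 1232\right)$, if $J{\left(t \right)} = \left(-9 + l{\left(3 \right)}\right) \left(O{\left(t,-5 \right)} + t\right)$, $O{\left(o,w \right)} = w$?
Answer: $-1063920 + 682 i \sqrt{874} \approx -1.0639 \cdot 10^{6} + 20162.0 i$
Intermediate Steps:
$l{\left(v \right)} = 16 - 2 v^{2}$
$J{\left(t \right)} = 55 - 11 t$ ($J{\left(t \right)} = \left(-9 + \left(16 - 2 \cdot 3^{2}\right)\right) \left(-5 + t\right) = \left(-9 + \left(16 - 18\right)\right) \left(-5 + t\right) = \left(-9 - 2\right) \left(-5 + t\right) = - 11 \left(-5 + t\right) = 55 - 11 t$)
$\left(\sqrt{1045 - 1919} - 1560\right) \left(J{\left(55 \right)} + 1232\right) = \left(\sqrt{1045 - 1919} - 1560\right) \left(\left(55 - 605\right) + 1232\right) = \left(\sqrt{-874} - 1560\right) \left(\left(55 - 605\right) + 1232\right) = \left(i \sqrt{874} - 1560\right) \left(-550 + 1232\right) = \left(-1560 + i \sqrt{874}\right) 682 = -1063920 + 682 i \sqrt{874}$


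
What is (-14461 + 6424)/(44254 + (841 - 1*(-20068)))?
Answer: -2679/21721 ≈ -0.12334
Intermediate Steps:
(-14461 + 6424)/(44254 + (841 - 1*(-20068))) = -8037/(44254 + (841 + 20068)) = -8037/(44254 + 20909) = -8037/65163 = -8037*1/65163 = -2679/21721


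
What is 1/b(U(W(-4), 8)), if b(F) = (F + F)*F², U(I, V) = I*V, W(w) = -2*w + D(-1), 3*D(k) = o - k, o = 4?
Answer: 27/24974336 ≈ 1.0811e-6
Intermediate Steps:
D(k) = 4/3 - k/3 (D(k) = (4 - k)/3 = 4/3 - k/3)
W(w) = 5/3 - 2*w (W(w) = -2*w + (4/3 - ⅓*(-1)) = -2*w + (4/3 + ⅓) = -2*w + 5/3 = 5/3 - 2*w)
b(F) = 2*F³ (b(F) = (2*F)*F² = 2*F³)
1/b(U(W(-4), 8)) = 1/(2*((5/3 - 2*(-4))*8)³) = 1/(2*((5/3 + 8)*8)³) = 1/(2*((29/3)*8)³) = 1/(2*(232/3)³) = 1/(2*(12487168/27)) = 1/(24974336/27) = 27/24974336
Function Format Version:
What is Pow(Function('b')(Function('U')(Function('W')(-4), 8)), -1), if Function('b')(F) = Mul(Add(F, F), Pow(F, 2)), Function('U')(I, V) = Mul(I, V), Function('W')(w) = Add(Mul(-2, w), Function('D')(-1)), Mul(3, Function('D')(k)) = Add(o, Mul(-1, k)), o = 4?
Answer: Rational(27, 24974336) ≈ 1.0811e-6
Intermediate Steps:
Function('D')(k) = Add(Rational(4, 3), Mul(Rational(-1, 3), k)) (Function('D')(k) = Mul(Rational(1, 3), Add(4, Mul(-1, k))) = Add(Rational(4, 3), Mul(Rational(-1, 3), k)))
Function('W')(w) = Add(Rational(5, 3), Mul(-2, w)) (Function('W')(w) = Add(Mul(-2, w), Add(Rational(4, 3), Mul(Rational(-1, 3), -1))) = Add(Mul(-2, w), Add(Rational(4, 3), Rational(1, 3))) = Add(Mul(-2, w), Rational(5, 3)) = Add(Rational(5, 3), Mul(-2, w)))
Function('b')(F) = Mul(2, Pow(F, 3)) (Function('b')(F) = Mul(Mul(2, F), Pow(F, 2)) = Mul(2, Pow(F, 3)))
Pow(Function('b')(Function('U')(Function('W')(-4), 8)), -1) = Pow(Mul(2, Pow(Mul(Add(Rational(5, 3), Mul(-2, -4)), 8), 3)), -1) = Pow(Mul(2, Pow(Mul(Add(Rational(5, 3), 8), 8), 3)), -1) = Pow(Mul(2, Pow(Mul(Rational(29, 3), 8), 3)), -1) = Pow(Mul(2, Pow(Rational(232, 3), 3)), -1) = Pow(Mul(2, Rational(12487168, 27)), -1) = Pow(Rational(24974336, 27), -1) = Rational(27, 24974336)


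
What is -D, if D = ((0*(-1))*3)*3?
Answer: 0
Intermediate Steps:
D = 0 (D = (0*3)*3 = 0*3 = 0)
-D = -1*0 = 0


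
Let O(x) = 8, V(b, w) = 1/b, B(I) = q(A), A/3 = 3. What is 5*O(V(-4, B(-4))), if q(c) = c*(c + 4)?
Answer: 40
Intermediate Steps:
A = 9 (A = 3*3 = 9)
q(c) = c*(4 + c)
B(I) = 117 (B(I) = 9*(4 + 9) = 9*13 = 117)
5*O(V(-4, B(-4))) = 5*8 = 40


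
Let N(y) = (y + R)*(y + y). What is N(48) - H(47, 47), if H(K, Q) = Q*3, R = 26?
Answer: 6963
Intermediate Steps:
N(y) = 2*y*(26 + y) (N(y) = (y + 26)*(y + y) = (26 + y)*(2*y) = 2*y*(26 + y))
H(K, Q) = 3*Q
N(48) - H(47, 47) = 2*48*(26 + 48) - 3*47 = 2*48*74 - 1*141 = 7104 - 141 = 6963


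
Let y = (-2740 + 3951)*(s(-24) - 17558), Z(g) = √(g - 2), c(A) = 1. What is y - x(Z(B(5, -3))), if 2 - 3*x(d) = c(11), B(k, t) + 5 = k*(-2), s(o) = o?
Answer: -63875407/3 ≈ -2.1292e+7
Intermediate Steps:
B(k, t) = -5 - 2*k (B(k, t) = -5 + k*(-2) = -5 - 2*k)
Z(g) = √(-2 + g)
x(d) = ⅓ (x(d) = ⅔ - ⅓*1 = ⅔ - ⅓ = ⅓)
y = -21291802 (y = (-2740 + 3951)*(-24 - 17558) = 1211*(-17582) = -21291802)
y - x(Z(B(5, -3))) = -21291802 - 1*⅓ = -21291802 - ⅓ = -63875407/3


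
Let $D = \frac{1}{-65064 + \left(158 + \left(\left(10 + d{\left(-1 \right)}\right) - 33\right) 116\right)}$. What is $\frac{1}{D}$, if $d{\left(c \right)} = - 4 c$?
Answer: $-67110$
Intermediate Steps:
$D = - \frac{1}{67110}$ ($D = \frac{1}{-65064 + \left(158 + \left(\left(10 - -4\right) - 33\right) 116\right)} = \frac{1}{-65064 + \left(158 + \left(\left(10 + 4\right) - 33\right) 116\right)} = \frac{1}{-65064 + \left(158 + \left(14 - 33\right) 116\right)} = \frac{1}{-65064 + \left(158 - 2204\right)} = \frac{1}{-65064 - 2046} = \frac{1}{-67110} = - \frac{1}{67110} \approx -1.4901 \cdot 10^{-5}$)
$\frac{1}{D} = \frac{1}{- \frac{1}{67110}} = -67110$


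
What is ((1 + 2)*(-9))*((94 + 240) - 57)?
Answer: -7479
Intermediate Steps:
((1 + 2)*(-9))*((94 + 240) - 57) = (3*(-9))*(334 - 57) = -27*277 = -7479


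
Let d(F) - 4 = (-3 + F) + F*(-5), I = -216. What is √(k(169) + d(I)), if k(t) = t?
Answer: √1034 ≈ 32.156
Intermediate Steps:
d(F) = 1 - 4*F (d(F) = 4 + ((-3 + F) + F*(-5)) = 4 + ((-3 + F) - 5*F) = 4 + (-3 - 4*F) = 1 - 4*F)
√(k(169) + d(I)) = √(169 + (1 - 4*(-216))) = √(169 + (1 + 864)) = √(169 + 865) = √1034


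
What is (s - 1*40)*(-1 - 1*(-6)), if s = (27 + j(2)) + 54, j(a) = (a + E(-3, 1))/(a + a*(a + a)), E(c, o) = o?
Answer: 413/2 ≈ 206.50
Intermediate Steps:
j(a) = (1 + a)/(a + 2*a²) (j(a) = (a + 1)/(a + a*(a + a)) = (1 + a)/(a + a*(2*a)) = (1 + a)/(a + 2*a²))
s = 813/10 (s = (27 + (1 + 2)/(2*(1 + 2*2))) + 54 = (27 + (½)*3/(1 + 4)) + 54 = (27 + (½)*3/5) + 54 = (27 + (½)*(⅕)*3) + 54 = (27 + 3/10) + 54 = 273/10 + 54 = 813/10 ≈ 81.300)
(s - 1*40)*(-1 - 1*(-6)) = (813/10 - 1*40)*(-1 - 1*(-6)) = (813/10 - 40)*(-1 + 6) = (413/10)*5 = 413/2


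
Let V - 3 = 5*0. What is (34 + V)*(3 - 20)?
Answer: -629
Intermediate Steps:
V = 3 (V = 3 + 5*0 = 3 + 0 = 3)
(34 + V)*(3 - 20) = (34 + 3)*(3 - 20) = 37*(-17) = -629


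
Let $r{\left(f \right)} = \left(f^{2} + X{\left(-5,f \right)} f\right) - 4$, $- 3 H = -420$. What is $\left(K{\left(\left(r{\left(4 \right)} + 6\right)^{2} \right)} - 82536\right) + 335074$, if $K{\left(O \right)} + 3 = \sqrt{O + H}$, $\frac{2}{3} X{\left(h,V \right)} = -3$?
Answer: $252535 + 2 \sqrt{35} \approx 2.5255 \cdot 10^{5}$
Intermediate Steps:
$H = 140$ ($H = \left(- \frac{1}{3}\right) \left(-420\right) = 140$)
$X{\left(h,V \right)} = - \frac{9}{2}$ ($X{\left(h,V \right)} = \frac{3}{2} \left(-3\right) = - \frac{9}{2}$)
$r{\left(f \right)} = -4 + f^{2} - \frac{9 f}{2}$ ($r{\left(f \right)} = \left(f^{2} - \frac{9 f}{2}\right) - 4 = -4 + f^{2} - \frac{9 f}{2}$)
$K{\left(O \right)} = -3 + \sqrt{140 + O}$ ($K{\left(O \right)} = -3 + \sqrt{O + 140} = -3 + \sqrt{140 + O}$)
$\left(K{\left(\left(r{\left(4 \right)} + 6\right)^{2} \right)} - 82536\right) + 335074 = \left(\left(-3 + \sqrt{140 + \left(\left(-4 + 4^{2} - 18\right) + 6\right)^{2}}\right) - 82536\right) + 335074 = \left(\left(-3 + \sqrt{140 + \left(\left(-4 + 16 - 18\right) + 6\right)^{2}}\right) - 82536\right) + 335074 = \left(\left(-3 + \sqrt{140 + \left(-6 + 6\right)^{2}}\right) - 82536\right) + 335074 = \left(\left(-3 + \sqrt{140 + 0^{2}}\right) - 82536\right) + 335074 = \left(\left(-3 + \sqrt{140 + 0}\right) - 82536\right) + 335074 = \left(\left(-3 + \sqrt{140}\right) - 82536\right) + 335074 = \left(\left(-3 + 2 \sqrt{35}\right) - 82536\right) + 335074 = \left(-82539 + 2 \sqrt{35}\right) + 335074 = 252535 + 2 \sqrt{35}$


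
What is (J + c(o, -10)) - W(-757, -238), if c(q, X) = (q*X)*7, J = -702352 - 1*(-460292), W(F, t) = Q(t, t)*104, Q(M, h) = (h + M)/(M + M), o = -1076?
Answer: -166844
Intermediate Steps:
Q(M, h) = (M + h)/(2*M) (Q(M, h) = (M + h)/((2*M)) = (M + h)*(1/(2*M)) = (M + h)/(2*M))
W(F, t) = 104 (W(F, t) = ((t + t)/(2*t))*104 = ((2*t)/(2*t))*104 = 1*104 = 104)
J = -242060 (J = -702352 + 460292 = -242060)
c(q, X) = 7*X*q (c(q, X) = (X*q)*7 = 7*X*q)
(J + c(o, -10)) - W(-757, -238) = (-242060 + 7*(-10)*(-1076)) - 1*104 = (-242060 + 75320) - 104 = -166740 - 104 = -166844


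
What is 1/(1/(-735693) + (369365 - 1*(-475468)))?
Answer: 735693/621537724268 ≈ 1.1837e-6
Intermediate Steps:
1/(1/(-735693) + (369365 - 1*(-475468))) = 1/(-1/735693 + (369365 + 475468)) = 1/(-1/735693 + 844833) = 1/(621537724268/735693) = 735693/621537724268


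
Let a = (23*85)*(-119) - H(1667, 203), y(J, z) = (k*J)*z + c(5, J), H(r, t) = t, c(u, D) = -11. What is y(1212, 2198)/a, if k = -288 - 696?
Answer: 2621352395/232848 ≈ 11258.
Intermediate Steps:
k = -984
y(J, z) = -11 - 984*J*z (y(J, z) = (-984*J)*z - 11 = -984*J*z - 11 = -11 - 984*J*z)
a = -232848 (a = (23*85)*(-119) - 1*203 = 1955*(-119) - 203 = -232645 - 203 = -232848)
y(1212, 2198)/a = (-11 - 984*1212*2198)/(-232848) = (-11 - 2621352384)*(-1/232848) = -2621352395*(-1/232848) = 2621352395/232848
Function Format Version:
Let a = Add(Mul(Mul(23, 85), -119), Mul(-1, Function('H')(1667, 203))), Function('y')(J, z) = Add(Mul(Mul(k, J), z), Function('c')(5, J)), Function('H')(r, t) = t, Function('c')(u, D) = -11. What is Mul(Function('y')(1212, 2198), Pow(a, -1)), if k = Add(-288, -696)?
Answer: Rational(2621352395, 232848) ≈ 11258.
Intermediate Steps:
k = -984
Function('y')(J, z) = Add(-11, Mul(-984, J, z)) (Function('y')(J, z) = Add(Mul(Mul(-984, J), z), -11) = Add(Mul(-984, J, z), -11) = Add(-11, Mul(-984, J, z)))
a = -232848 (a = Add(Mul(Mul(23, 85), -119), Mul(-1, 203)) = Add(Mul(1955, -119), -203) = Add(-232645, -203) = -232848)
Mul(Function('y')(1212, 2198), Pow(a, -1)) = Mul(Add(-11, Mul(-984, 1212, 2198)), Pow(-232848, -1)) = Mul(Add(-11, -2621352384), Rational(-1, 232848)) = Mul(-2621352395, Rational(-1, 232848)) = Rational(2621352395, 232848)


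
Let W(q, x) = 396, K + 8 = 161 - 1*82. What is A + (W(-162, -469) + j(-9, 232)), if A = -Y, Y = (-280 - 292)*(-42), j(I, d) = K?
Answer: -23557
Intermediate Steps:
K = 71 (K = -8 + (161 - 1*82) = -8 + (161 - 82) = -8 + 79 = 71)
j(I, d) = 71
Y = 24024 (Y = -572*(-42) = 24024)
A = -24024 (A = -1*24024 = -24024)
A + (W(-162, -469) + j(-9, 232)) = -24024 + (396 + 71) = -24024 + 467 = -23557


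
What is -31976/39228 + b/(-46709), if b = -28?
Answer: -53302450/65439309 ≈ -0.81453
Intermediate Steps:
-31976/39228 + b/(-46709) = -31976/39228 - 28/(-46709) = -31976*1/39228 - 28*(-1/46709) = -1142/1401 + 28/46709 = -53302450/65439309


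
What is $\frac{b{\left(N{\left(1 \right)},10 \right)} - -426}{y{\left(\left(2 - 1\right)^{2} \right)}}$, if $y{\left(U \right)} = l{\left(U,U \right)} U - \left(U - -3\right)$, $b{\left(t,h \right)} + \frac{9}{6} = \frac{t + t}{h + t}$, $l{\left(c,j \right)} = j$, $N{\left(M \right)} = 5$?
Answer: $- \frac{2551}{18} \approx -141.72$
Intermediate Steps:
$b{\left(t,h \right)} = - \frac{3}{2} + \frac{2 t}{h + t}$ ($b{\left(t,h \right)} = - \frac{3}{2} + \frac{t + t}{h + t} = - \frac{3}{2} + \frac{2 t}{h + t}$)
$y{\left(U \right)} = -3 + U^{2} - U$ ($y{\left(U \right)} = U U - \left(U - -3\right) = U^{2} - \left(U + 3\right) = U^{2} - \left(3 + U\right) = -3 + U^{2} - U$)
$\frac{b{\left(N{\left(1 \right)},10 \right)} - -426}{y{\left(\left(2 - 1\right)^{2} \right)}} = \frac{\frac{5 - 30}{2 \left(10 + 5\right)} - -426}{-3 + \left(\left(2 - 1\right)^{2}\right)^{2} - \left(2 - 1\right)^{2}} = \frac{\frac{5 - 30}{2 \cdot 15} + 426}{-3 + \left(1^{2}\right)^{2} - 1^{2}} = \frac{\frac{1}{2} \cdot \frac{1}{15} \left(-25\right) + 426}{-3 + 1^{2} - 1} = \frac{- \frac{5}{6} + 426}{-3 + 1 - 1} = \frac{2551}{6 \left(-3\right)} = \frac{2551}{6} \left(- \frac{1}{3}\right) = - \frac{2551}{18}$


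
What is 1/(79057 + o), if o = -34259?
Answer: 1/44798 ≈ 2.2322e-5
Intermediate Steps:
1/(79057 + o) = 1/(79057 - 34259) = 1/44798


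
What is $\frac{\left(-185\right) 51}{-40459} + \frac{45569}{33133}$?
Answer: $\frac{2156286026}{1340528047} \approx 1.6085$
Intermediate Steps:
$\frac{\left(-185\right) 51}{-40459} + \frac{45569}{33133} = \left(-9435\right) \left(- \frac{1}{40459}\right) + 45569 \cdot \frac{1}{33133} = \frac{9435}{40459} + \frac{45569}{33133} = \frac{2156286026}{1340528047}$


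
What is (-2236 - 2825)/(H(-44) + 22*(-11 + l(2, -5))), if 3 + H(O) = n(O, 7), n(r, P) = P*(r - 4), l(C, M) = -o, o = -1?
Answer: 5061/559 ≈ 9.0537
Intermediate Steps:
l(C, M) = 1 (l(C, M) = -1*(-1) = 1)
n(r, P) = P*(-4 + r)
H(O) = -31 + 7*O (H(O) = -3 + 7*(-4 + O) = -3 + (-28 + 7*O) = -31 + 7*O)
(-2236 - 2825)/(H(-44) + 22*(-11 + l(2, -5))) = (-2236 - 2825)/((-31 + 7*(-44)) + 22*(-11 + 1)) = -5061/((-31 - 308) + 22*(-10)) = -5061/(-339 - 220) = -5061/(-559) = -5061*(-1/559) = 5061/559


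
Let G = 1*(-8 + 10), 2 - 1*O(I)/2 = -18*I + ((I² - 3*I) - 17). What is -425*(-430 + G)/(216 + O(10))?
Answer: 90950/237 ≈ 383.76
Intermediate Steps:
O(I) = 38 - 2*I² + 42*I (O(I) = 4 - 2*(-18*I + ((I² - 3*I) - 17)) = 4 - 2*(-18*I + (-17 + I² - 3*I)) = 4 - 2*(-17 + I² - 21*I) = 4 + (34 - 2*I² + 42*I) = 38 - 2*I² + 42*I)
G = 2 (G = 1*2 = 2)
-425*(-430 + G)/(216 + O(10)) = -425*(-430 + 2)/(216 + (38 - 2*10² + 42*10)) = -425*(-428/(216 + (38 - 2*100 + 420))) = -425*(-428/(216 + (38 - 200 + 420))) = -425*(-428/(216 + 258)) = -425/(474*(-1/428)) = -425/(-237/214) = -425*(-214/237) = 90950/237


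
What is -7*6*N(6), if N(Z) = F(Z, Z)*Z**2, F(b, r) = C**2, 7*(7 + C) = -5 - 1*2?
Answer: -96768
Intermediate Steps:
C = -8 (C = -7 + (-5 - 1*2)/7 = -7 + (-5 - 2)/7 = -7 + (1/7)*(-7) = -7 - 1 = -8)
F(b, r) = 64 (F(b, r) = (-8)**2 = 64)
N(Z) = 64*Z**2
-7*6*N(6) = -7*6*64*6**2 = -42*64*36 = -42*2304 = -1*96768 = -96768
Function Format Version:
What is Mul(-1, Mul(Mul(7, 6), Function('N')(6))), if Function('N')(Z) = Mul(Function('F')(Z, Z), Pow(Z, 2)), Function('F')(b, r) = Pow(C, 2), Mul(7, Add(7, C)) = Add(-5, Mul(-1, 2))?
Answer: -96768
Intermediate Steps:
C = -8 (C = Add(-7, Mul(Rational(1, 7), Add(-5, Mul(-1, 2)))) = Add(-7, Mul(Rational(1, 7), Add(-5, -2))) = Add(-7, Mul(Rational(1, 7), -7)) = Add(-7, -1) = -8)
Function('F')(b, r) = 64 (Function('F')(b, r) = Pow(-8, 2) = 64)
Function('N')(Z) = Mul(64, Pow(Z, 2))
Mul(-1, Mul(Mul(7, 6), Function('N')(6))) = Mul(-1, Mul(Mul(7, 6), Mul(64, Pow(6, 2)))) = Mul(-1, Mul(42, Mul(64, 36))) = Mul(-1, Mul(42, 2304)) = Mul(-1, 96768) = -96768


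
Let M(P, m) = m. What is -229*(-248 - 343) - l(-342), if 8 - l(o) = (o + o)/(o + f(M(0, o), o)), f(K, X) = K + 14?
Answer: 45336227/335 ≈ 1.3533e+5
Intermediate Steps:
f(K, X) = 14 + K
l(o) = 8 - 2*o/(14 + 2*o) (l(o) = 8 - (o + o)/(o + (14 + o)) = 8 - 2*o/(14 + 2*o))
-229*(-248 - 343) - l(-342) = -229*(-248 - 343) - 7*(8 - 342)/(7 - 342) = -229*(-591) - 7*(-334)/(-335) = 135339 - 7*(-1)*(-334)/335 = 135339 - 1*2338/335 = 135339 - 2338/335 = 45336227/335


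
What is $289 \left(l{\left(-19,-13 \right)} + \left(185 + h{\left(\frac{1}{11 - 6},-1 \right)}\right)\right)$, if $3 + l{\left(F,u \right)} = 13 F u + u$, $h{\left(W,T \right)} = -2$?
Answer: $976242$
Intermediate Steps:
$l{\left(F,u \right)} = -3 + u + 13 F u$ ($l{\left(F,u \right)} = -3 + \left(13 F u + u\right) = -3 + \left(u + 13 F u\right) = -3 + u + 13 F u$)
$289 \left(l{\left(-19,-13 \right)} + \left(185 + h{\left(\frac{1}{11 - 6},-1 \right)}\right)\right) = 289 \left(\left(-3 - 13 + 13 \left(-19\right) \left(-13\right)\right) + \left(185 - 2\right)\right) = 289 \left(\left(-3 - 13 + 3211\right) + 183\right) = 289 \left(3195 + 183\right) = 289 \cdot 3378 = 976242$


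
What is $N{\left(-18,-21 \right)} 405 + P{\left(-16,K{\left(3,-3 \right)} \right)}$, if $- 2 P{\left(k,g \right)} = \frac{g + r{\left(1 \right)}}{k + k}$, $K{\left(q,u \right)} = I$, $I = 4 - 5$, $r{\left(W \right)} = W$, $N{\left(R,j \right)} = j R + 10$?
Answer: $157140$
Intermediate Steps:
$N{\left(R,j \right)} = 10 + R j$ ($N{\left(R,j \right)} = R j + 10 = 10 + R j$)
$I = -1$
$K{\left(q,u \right)} = -1$
$P{\left(k,g \right)} = - \frac{1 + g}{4 k}$ ($P{\left(k,g \right)} = - \frac{\left(g + 1\right) \frac{1}{k + k}}{2} = - \frac{\left(1 + g\right) \frac{1}{2 k}}{2} = - \frac{\frac{1}{2} \frac{1}{k} \left(1 + g\right)}{2} = - \frac{1 + g}{4 k}$)
$N{\left(-18,-21 \right)} 405 + P{\left(-16,K{\left(3,-3 \right)} \right)} = \left(10 - -378\right) 405 + \frac{-1 - -1}{4 \left(-16\right)} = \left(10 + 378\right) 405 + \frac{1}{4} \left(- \frac{1}{16}\right) \left(-1 + 1\right) = 388 \cdot 405 + \frac{1}{4} \left(- \frac{1}{16}\right) 0 = 157140 + 0 = 157140$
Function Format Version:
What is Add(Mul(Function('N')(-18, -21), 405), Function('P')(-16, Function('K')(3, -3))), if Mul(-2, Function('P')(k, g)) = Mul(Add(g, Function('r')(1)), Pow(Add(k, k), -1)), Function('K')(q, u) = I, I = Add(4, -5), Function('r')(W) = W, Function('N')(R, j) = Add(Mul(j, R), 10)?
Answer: 157140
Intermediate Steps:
Function('N')(R, j) = Add(10, Mul(R, j)) (Function('N')(R, j) = Add(Mul(R, j), 10) = Add(10, Mul(R, j)))
I = -1
Function('K')(q, u) = -1
Function('P')(k, g) = Mul(Rational(-1, 4), Pow(k, -1), Add(1, g)) (Function('P')(k, g) = Mul(Rational(-1, 2), Mul(Add(g, 1), Pow(Add(k, k), -1))) = Mul(Rational(-1, 2), Mul(Add(1, g), Pow(Mul(2, k), -1))) = Mul(Rational(-1, 2), Mul(Add(1, g), Mul(Rational(1, 2), Pow(k, -1)))) = Mul(Rational(-1, 2), Mul(Rational(1, 2), Pow(k, -1), Add(1, g))) = Mul(Rational(-1, 4), Pow(k, -1), Add(1, g)))
Add(Mul(Function('N')(-18, -21), 405), Function('P')(-16, Function('K')(3, -3))) = Add(Mul(Add(10, Mul(-18, -21)), 405), Mul(Rational(1, 4), Pow(-16, -1), Add(-1, Mul(-1, -1)))) = Add(Mul(Add(10, 378), 405), Mul(Rational(1, 4), Rational(-1, 16), Add(-1, 1))) = Add(Mul(388, 405), Mul(Rational(1, 4), Rational(-1, 16), 0)) = Add(157140, 0) = 157140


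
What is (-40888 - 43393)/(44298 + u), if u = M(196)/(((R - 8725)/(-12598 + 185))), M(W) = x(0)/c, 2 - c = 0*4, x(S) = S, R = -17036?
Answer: -84281/44298 ≈ -1.9026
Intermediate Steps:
c = 2 (c = 2 - 0*4 = 2 - 1*0 = 2 + 0 = 2)
M(W) = 0 (M(W) = 0/2 = 0*(1/2) = 0)
u = 0 (u = 0/(((-17036 - 8725)/(-12598 + 185))) = 0/((-25761/(-12413))) = 0/((-25761*(-1/12413))) = 0/(25761/12413) = 0*(12413/25761) = 0)
(-40888 - 43393)/(44298 + u) = (-40888 - 43393)/(44298 + 0) = -84281/44298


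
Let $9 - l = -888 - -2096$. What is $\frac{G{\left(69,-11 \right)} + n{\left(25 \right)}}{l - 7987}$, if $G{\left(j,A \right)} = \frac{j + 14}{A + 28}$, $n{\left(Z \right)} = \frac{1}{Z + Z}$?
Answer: $- \frac{1389}{2602700} \approx -0.00053368$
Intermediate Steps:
$n{\left(Z \right)} = \frac{1}{2 Z}$
$G{\left(j,A \right)} = \frac{14 + j}{28 + A}$
$l = -1199$ ($l = 9 - \left(-888 - -2096\right) = 9 - \left(-888 + 2096\right) = 9 - 1208 = -1199$)
$\frac{G{\left(69,-11 \right)} + n{\left(25 \right)}}{l - 7987} = \frac{\frac{14 + 69}{28 - 11} + \frac{1}{2 \cdot 25}}{-1199 - 7987} = \frac{\frac{1}{17} \cdot 83 + \frac{1}{2} \cdot \frac{1}{25}}{-9186} = \left(\frac{1}{17} \cdot 83 + \frac{1}{50}\right) \left(- \frac{1}{9186}\right) = \left(\frac{83}{17} + \frac{1}{50}\right) \left(- \frac{1}{9186}\right) = \frac{4167}{850} \left(- \frac{1}{9186}\right) = - \frac{1389}{2602700}$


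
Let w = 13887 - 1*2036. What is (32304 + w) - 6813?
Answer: 37342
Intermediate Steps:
w = 11851 (w = 13887 - 2036 = 11851)
(32304 + w) - 6813 = (32304 + 11851) - 6813 = 44155 - 6813 = 37342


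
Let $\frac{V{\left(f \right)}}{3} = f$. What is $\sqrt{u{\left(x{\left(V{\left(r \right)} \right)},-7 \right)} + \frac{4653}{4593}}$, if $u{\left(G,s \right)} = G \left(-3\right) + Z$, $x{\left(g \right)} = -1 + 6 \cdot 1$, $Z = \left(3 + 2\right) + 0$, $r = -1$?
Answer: $\frac{i \sqrt{21065029}}{1531} \approx 2.9978 i$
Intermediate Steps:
$Z = 5$ ($Z = 5 + 0 = 5$)
$V{\left(f \right)} = 3 f$
$x{\left(g \right)} = 5$ ($x{\left(g \right)} = -1 + 6 = 5$)
$u{\left(G,s \right)} = 5 - 3 G$ ($u{\left(G,s \right)} = G \left(-3\right) + 5 = - 3 G + 5 = 5 - 3 G$)
$\sqrt{u{\left(x{\left(V{\left(r \right)} \right)},-7 \right)} + \frac{4653}{4593}} = \sqrt{\left(5 - 15\right) + \frac{4653}{4593}} = \sqrt{\left(5 - 15\right) + 4653 \cdot \frac{1}{4593}} = \sqrt{-10 + \frac{1551}{1531}} = \sqrt{- \frac{13759}{1531}} = \frac{i \sqrt{21065029}}{1531}$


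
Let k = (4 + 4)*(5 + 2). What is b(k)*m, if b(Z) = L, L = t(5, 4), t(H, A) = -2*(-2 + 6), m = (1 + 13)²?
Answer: -1568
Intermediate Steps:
m = 196 (m = 14² = 196)
t(H, A) = -8 (t(H, A) = -2*4 = -8)
L = -8
k = 56 (k = 8*7 = 56)
b(Z) = -8
b(k)*m = -8*196 = -1568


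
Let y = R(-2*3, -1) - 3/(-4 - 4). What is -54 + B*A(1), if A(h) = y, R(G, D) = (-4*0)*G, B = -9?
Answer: -459/8 ≈ -57.375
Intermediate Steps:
R(G, D) = 0 (R(G, D) = 0*G = 0)
y = 3/8 (y = 0 - 3/(-4 - 4) = 0 - 3/(-8) = 0 - 3*(-⅛) = 0 + 3/8 = 3/8 ≈ 0.37500)
A(h) = 3/8
-54 + B*A(1) = -54 - 9*3/8 = -54 - 27/8 = -459/8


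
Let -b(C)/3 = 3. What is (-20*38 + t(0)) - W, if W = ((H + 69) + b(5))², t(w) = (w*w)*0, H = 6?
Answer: -5116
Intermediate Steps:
t(w) = 0 (t(w) = w²*0 = 0)
b(C) = -9 (b(C) = -3*3 = -9)
W = 4356 (W = ((6 + 69) - 9)² = (75 - 9)² = 66² = 4356)
(-20*38 + t(0)) - W = (-20*38 + 0) - 1*4356 = (-760 + 0) - 4356 = -760 - 4356 = -5116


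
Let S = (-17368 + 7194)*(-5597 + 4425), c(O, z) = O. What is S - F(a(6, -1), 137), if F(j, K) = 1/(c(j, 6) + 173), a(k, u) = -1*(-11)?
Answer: 2194002751/184 ≈ 1.1924e+7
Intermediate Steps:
S = 11923928 (S = -10174*(-1172) = 11923928)
a(k, u) = 11
F(j, K) = 1/(173 + j) (F(j, K) = 1/(j + 173) = 1/(173 + j))
S - F(a(6, -1), 137) = 11923928 - 1/(173 + 11) = 11923928 - 1/184 = 2194002751/184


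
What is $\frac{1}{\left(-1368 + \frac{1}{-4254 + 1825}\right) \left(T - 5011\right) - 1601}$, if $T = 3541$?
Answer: $\frac{347}{697247783} \approx 4.9767 \cdot 10^{-7}$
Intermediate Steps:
$\frac{1}{\left(-1368 + \frac{1}{-4254 + 1825}\right) \left(T - 5011\right) - 1601} = \frac{1}{\left(-1368 + \frac{1}{-4254 + 1825}\right) \left(3541 - 5011\right) - 1601} = \frac{1}{\left(-1368 + \frac{1}{-2429}\right) \left(-1470\right) - 1601} = \frac{1}{\left(-1368 - \frac{1}{2429}\right) \left(-1470\right) - 1601} = \frac{1}{\left(- \frac{3322873}{2429}\right) \left(-1470\right) - 1601} = \frac{1}{\frac{697803330}{347} - 1601} = \frac{1}{\frac{697247783}{347}} = \frac{347}{697247783}$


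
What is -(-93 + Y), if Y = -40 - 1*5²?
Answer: 158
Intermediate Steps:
Y = -65 (Y = -40 - 1*25 = -40 - 25 = -65)
-(-93 + Y) = -(-93 - 65) = -1*(-158) = 158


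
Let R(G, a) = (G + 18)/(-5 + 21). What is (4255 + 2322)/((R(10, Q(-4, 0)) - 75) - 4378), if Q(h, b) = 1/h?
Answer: -26308/17805 ≈ -1.4776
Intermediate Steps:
R(G, a) = 9/8 + G/16 (R(G, a) = (18 + G)/16 = (18 + G)*(1/16) = 9/8 + G/16)
(4255 + 2322)/((R(10, Q(-4, 0)) - 75) - 4378) = (4255 + 2322)/(((9/8 + (1/16)*10) - 75) - 4378) = 6577/(((9/8 + 5/8) - 75) - 4378) = 6577/((7/4 - 75) - 4378) = 6577/(-293/4 - 4378) = 6577/(-17805/4) = 6577*(-4/17805) = -26308/17805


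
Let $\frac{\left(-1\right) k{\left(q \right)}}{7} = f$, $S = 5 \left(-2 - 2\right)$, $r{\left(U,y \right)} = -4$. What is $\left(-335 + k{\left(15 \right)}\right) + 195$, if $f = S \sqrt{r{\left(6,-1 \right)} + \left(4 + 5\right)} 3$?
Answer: $-140 + 420 \sqrt{5} \approx 799.15$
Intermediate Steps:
$S = -20$ ($S = 5 \left(-4\right) = -20$)
$f = - 60 \sqrt{5}$ ($f = - 20 \sqrt{-4 + \left(4 + 5\right)} 3 = - 20 \sqrt{-4 + 9} \cdot 3 = - 20 \sqrt{5} \cdot 3 = - 60 \sqrt{5} \approx -134.16$)
$k{\left(q \right)} = 420 \sqrt{5}$ ($k{\left(q \right)} = - 7 \left(- 60 \sqrt{5}\right) = 420 \sqrt{5}$)
$\left(-335 + k{\left(15 \right)}\right) + 195 = \left(-335 + 420 \sqrt{5}\right) + 195 = -140 + 420 \sqrt{5}$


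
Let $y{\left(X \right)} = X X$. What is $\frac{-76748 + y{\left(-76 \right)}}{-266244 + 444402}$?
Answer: $- \frac{35486}{89079} \approx -0.39837$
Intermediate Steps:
$y{\left(X \right)} = X^{2}$
$\frac{-76748 + y{\left(-76 \right)}}{-266244 + 444402} = \frac{-76748 + \left(-76\right)^{2}}{-266244 + 444402} = \frac{-76748 + 5776}{178158} = \left(-70972\right) \frac{1}{178158} = - \frac{35486}{89079}$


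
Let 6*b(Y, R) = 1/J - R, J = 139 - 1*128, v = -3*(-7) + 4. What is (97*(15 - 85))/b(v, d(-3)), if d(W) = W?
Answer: -224070/17 ≈ -13181.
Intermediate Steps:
v = 25 (v = 21 + 4 = 25)
J = 11 (J = 139 - 128 = 11)
b(Y, R) = 1/66 - R/6 (b(Y, R) = (1/11 - R)/6 = 1/66 - R/6)
(97*(15 - 85))/b(v, d(-3)) = (97*(15 - 85))/(1/66 - 1/6*(-3)) = (97*(-70))/(1/66 + 1/2) = -6790/17/33 = -6790*33/17 = -224070/17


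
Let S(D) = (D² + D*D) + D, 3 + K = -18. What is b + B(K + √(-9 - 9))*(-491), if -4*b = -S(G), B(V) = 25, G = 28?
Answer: -11876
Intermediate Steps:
K = -21 (K = -3 - 18 = -21)
S(D) = D + 2*D² (S(D) = (D² + D²) + D = 2*D² + D = D + 2*D²)
b = 399 (b = -(-1)*28*(1 + 2*28)/4 = -(-1)*28*(1 + 56)/4 = -(-1)*28*57/4 = -(-1)*1596/4 = -¼*(-1596) = 399)
b + B(K + √(-9 - 9))*(-491) = 399 + 25*(-491) = 399 - 12275 = -11876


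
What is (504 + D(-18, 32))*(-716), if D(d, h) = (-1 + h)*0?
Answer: -360864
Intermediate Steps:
D(d, h) = 0
(504 + D(-18, 32))*(-716) = (504 + 0)*(-716) = 504*(-716) = -360864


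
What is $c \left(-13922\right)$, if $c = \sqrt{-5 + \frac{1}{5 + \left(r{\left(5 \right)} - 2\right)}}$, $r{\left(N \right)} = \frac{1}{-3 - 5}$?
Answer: $- \frac{13922 i \sqrt{2461}}{23} \approx - 30028.0 i$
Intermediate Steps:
$r{\left(N \right)} = - \frac{1}{8}$ ($r{\left(N \right)} = \frac{1}{-8} = - \frac{1}{8}$)
$c = \frac{i \sqrt{2461}}{23}$ ($c = \sqrt{-5 + \frac{1}{5 - \frac{17}{8}}} = \sqrt{-5 + \frac{1}{\frac{23}{8}}} = \sqrt{-5 + \frac{8}{23}} = \sqrt{- \frac{107}{23}} = \frac{i \sqrt{2461}}{23} \approx 2.1569 i$)
$c \left(-13922\right) = \frac{i \sqrt{2461}}{23} \left(-13922\right) = - \frac{13922 i \sqrt{2461}}{23}$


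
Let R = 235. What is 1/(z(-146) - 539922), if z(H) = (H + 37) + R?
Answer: -1/539796 ≈ -1.8526e-6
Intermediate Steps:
z(H) = 272 + H (z(H) = (H + 37) + 235 = (37 + H) + 235 = 272 + H)
1/(z(-146) - 539922) = 1/((272 - 146) - 539922) = 1/(126 - 539922) = 1/(-539796) = -1/539796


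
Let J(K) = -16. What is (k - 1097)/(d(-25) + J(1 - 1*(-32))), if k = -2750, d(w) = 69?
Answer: -3847/53 ≈ -72.585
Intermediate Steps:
(k - 1097)/(d(-25) + J(1 - 1*(-32))) = (-2750 - 1097)/(69 - 16) = -3847/53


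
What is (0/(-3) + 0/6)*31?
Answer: 0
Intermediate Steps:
(0/(-3) + 0/6)*31 = (0*(-⅓) + 0*(⅙))*31 = (0 + 0)*31 = 0*31 = 0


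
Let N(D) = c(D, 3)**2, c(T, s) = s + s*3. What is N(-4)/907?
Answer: 144/907 ≈ 0.15877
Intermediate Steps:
c(T, s) = 4*s (c(T, s) = s + 3*s = 4*s)
N(D) = 144 (N(D) = (4*3)**2 = 12**2 = 144)
N(-4)/907 = 144/907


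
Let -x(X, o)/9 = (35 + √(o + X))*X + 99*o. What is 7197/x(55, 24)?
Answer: -938009/4979898 + 11995*√79/4979898 ≈ -0.16695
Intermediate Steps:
x(X, o) = -891*o - 9*X*(35 + √(X + o)) (x(X, o) = -9*((35 + √(o + X))*X + 99*o) = -9*((35 + √(X + o))*X + 99*o) = -9*(X*(35 + √(X + o)) + 99*o) = -9*(99*o + X*(35 + √(X + o))) = -891*o - 9*X*(35 + √(X + o)))
7197/x(55, 24) = 7197/(-891*24 - 315*55 - 9*55*√(55 + 24)) = 7197/(-21384 - 17325 - 9*55*√79) = 7197/(-21384 - 17325 - 495*√79) = 7197/(-38709 - 495*√79)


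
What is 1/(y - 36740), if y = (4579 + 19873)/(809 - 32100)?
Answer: -31291/1149655792 ≈ -2.7218e-5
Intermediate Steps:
y = -24452/31291 (y = 24452/(-31291) = 24452*(-1/31291) = -24452/31291 ≈ -0.78144)
1/(y - 36740) = 1/(-24452/31291 - 36740) = 1/(-1149655792/31291) = -31291/1149655792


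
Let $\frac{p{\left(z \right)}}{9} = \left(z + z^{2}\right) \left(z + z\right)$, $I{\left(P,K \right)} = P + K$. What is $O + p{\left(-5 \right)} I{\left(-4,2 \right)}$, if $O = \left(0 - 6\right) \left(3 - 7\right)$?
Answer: $3624$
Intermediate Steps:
$O = 24$ ($O = \left(-6\right) \left(-4\right) = 24$)
$I{\left(P,K \right)} = K + P$
$p{\left(z \right)} = 18 z \left(z + z^{2}\right)$ ($p{\left(z \right)} = 9 \left(z + z^{2}\right) \left(z + z\right) = 9 \left(z + z^{2}\right) 2 z = 9 \cdot 2 z \left(z + z^{2}\right) = 18 z \left(z + z^{2}\right)$)
$O + p{\left(-5 \right)} I{\left(-4,2 \right)} = 24 + 18 \left(-5\right)^{2} \left(1 - 5\right) \left(2 - 4\right) = 24 + 18 \cdot 25 \left(-4\right) \left(-2\right) = 24 - -3600 = 24 + 3600 = 3624$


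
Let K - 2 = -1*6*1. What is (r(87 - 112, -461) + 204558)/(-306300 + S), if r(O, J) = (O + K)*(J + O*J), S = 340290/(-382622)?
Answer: 390334854/1028047885 ≈ 0.37969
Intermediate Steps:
S = -8955/10069 (S = 340290*(-1/382622) = -8955/10069 ≈ -0.88936)
K = -4 (K = 2 - 1*6*1 = 2 - 6*1 = 2 - 6 = -4)
r(O, J) = (-4 + O)*(J + J*O) (r(O, J) = (O - 4)*(J + O*J) = (-4 + O)*(J + J*O))
(r(87 - 112, -461) + 204558)/(-306300 + S) = (-461*(-4 + (87 - 112)² - 3*(87 - 112)) + 204558)/(-306300 - 8955/10069) = (-461*(-4 + (-25)² - 3*(-25)) + 204558)/(-3084143655/10069) = (-461*(-4 + 625 + 75) + 204558)*(-10069/3084143655) = (-461*696 + 204558)*(-10069/3084143655) = (-320856 + 204558)*(-10069/3084143655) = -116298*(-10069/3084143655) = 390334854/1028047885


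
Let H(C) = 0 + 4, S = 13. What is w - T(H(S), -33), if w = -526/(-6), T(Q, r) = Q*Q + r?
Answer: 314/3 ≈ 104.67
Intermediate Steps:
H(C) = 4
T(Q, r) = r + Q² (T(Q, r) = Q² + r = r + Q²)
w = 263/3 (w = -⅙*(-526) = 263/3 ≈ 87.667)
w - T(H(S), -33) = 263/3 - (-33 + 4²) = 263/3 - (-33 + 16) = 263/3 - 1*(-17) = 263/3 + 17 = 314/3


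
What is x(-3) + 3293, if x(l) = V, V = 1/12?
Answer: 39517/12 ≈ 3293.1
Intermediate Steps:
V = 1/12 ≈ 0.083333
x(l) = 1/12
x(-3) + 3293 = 1/12 + 3293 = 39517/12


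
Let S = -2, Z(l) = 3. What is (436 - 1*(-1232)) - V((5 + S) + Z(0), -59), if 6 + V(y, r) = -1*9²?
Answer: 1755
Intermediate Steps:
V(y, r) = -87 (V(y, r) = -6 - 1*9² = -6 - 1*81 = -6 - 81 = -87)
(436 - 1*(-1232)) - V((5 + S) + Z(0), -59) = (436 - 1*(-1232)) - 1*(-87) = (436 + 1232) + 87 = 1668 + 87 = 1755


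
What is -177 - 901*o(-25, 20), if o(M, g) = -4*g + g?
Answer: 53883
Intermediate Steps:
o(M, g) = -3*g
-177 - 901*o(-25, 20) = -177 - (-2703)*20 = -177 - 901*(-60) = -177 + 54060 = 53883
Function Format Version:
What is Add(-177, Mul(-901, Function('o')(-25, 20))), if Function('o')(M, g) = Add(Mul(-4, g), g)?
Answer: 53883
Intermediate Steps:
Function('o')(M, g) = Mul(-3, g)
Add(-177, Mul(-901, Function('o')(-25, 20))) = Add(-177, Mul(-901, Mul(-3, 20))) = Add(-177, Mul(-901, -60)) = Add(-177, 54060) = 53883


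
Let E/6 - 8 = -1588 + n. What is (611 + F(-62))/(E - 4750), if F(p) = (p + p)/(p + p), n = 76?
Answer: -306/6887 ≈ -0.044432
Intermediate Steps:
E = -9024 (E = 48 + 6*(-1588 + 76) = 48 + 6*(-1512) = 48 - 9072 = -9024)
F(p) = 1 (F(p) = (2*p)/((2*p)) = (2*p)*(1/(2*p)) = 1)
(611 + F(-62))/(E - 4750) = (611 + 1)/(-9024 - 4750) = 612/(-13774) = 612*(-1/13774) = -306/6887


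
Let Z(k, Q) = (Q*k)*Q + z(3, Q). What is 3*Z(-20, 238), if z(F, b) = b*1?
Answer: -3397926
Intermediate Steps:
z(F, b) = b
Z(k, Q) = Q + k*Q² (Z(k, Q) = (Q*k)*Q + Q = k*Q² + Q = Q + k*Q²)
3*Z(-20, 238) = 3*(238*(1 + 238*(-20))) = 3*(238*(1 - 4760)) = 3*(238*(-4759)) = 3*(-1132642) = -3397926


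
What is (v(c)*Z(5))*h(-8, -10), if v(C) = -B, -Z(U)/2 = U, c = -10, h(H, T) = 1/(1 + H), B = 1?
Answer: -10/7 ≈ -1.4286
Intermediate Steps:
Z(U) = -2*U
v(C) = -1 (v(C) = -1*1 = -1)
(v(c)*Z(5))*h(-8, -10) = (-(-2)*5)/(1 - 8) = -1*(-10)/(-7) = 10*(-1/7) = -10/7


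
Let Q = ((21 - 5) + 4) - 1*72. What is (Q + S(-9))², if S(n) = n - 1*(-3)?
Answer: 3364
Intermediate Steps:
S(n) = 3 + n (S(n) = n + 3 = 3 + n)
Q = -52 (Q = (16 + 4) - 72 = 20 - 72 = -52)
(Q + S(-9))² = (-52 + (3 - 9))² = (-52 - 6)² = (-58)² = 3364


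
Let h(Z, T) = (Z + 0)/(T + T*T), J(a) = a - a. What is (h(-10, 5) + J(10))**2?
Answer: 1/9 ≈ 0.11111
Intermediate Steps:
J(a) = 0
h(Z, T) = Z/(T + T**2)
(h(-10, 5) + J(10))**2 = (-10/(5*(1 + 5)) + 0)**2 = (-10*1/5/6 + 0)**2 = (-10*1/5*1/6 + 0)**2 = (-1/3 + 0)**2 = (-1/3)**2 = 1/9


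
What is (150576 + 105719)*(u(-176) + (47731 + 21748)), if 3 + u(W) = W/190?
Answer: 338316166188/19 ≈ 1.7806e+10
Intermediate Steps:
u(W) = -3 + W/190
(150576 + 105719)*(u(-176) + (47731 + 21748)) = (150576 + 105719)*((-3 + (1/190)*(-176)) + (47731 + 21748)) = 256295*((-3 - 88/95) + 69479) = 256295*(-373/95 + 69479) = 256295*(6600132/95) = 338316166188/19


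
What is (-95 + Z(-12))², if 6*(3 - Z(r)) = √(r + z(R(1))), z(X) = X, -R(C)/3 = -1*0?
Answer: (276 + I*√3)²/9 ≈ 8463.7 + 106.23*I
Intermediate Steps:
R(C) = 0 (R(C) = -(-3)*0 = -3*0 = 0)
Z(r) = 3 - √r/6 (Z(r) = 3 - √(r + 0)/6 = 3 - √r/6)
(-95 + Z(-12))² = (-95 + (3 - I*√3/3))² = (-92 - I*√3/3)²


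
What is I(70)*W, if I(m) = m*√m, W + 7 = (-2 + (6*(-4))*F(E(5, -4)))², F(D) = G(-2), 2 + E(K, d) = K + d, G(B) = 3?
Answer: 382830*√70 ≈ 3.2030e+6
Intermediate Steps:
E(K, d) = -2 + K + d (E(K, d) = -2 + (K + d) = -2 + K + d)
F(D) = 3
W = 5469 (W = -7 + (-2 + (6*(-4))*3)² = -7 + (-2 - 24*3)² = -7 + (-2 - 72)² = -7 + (-74)² = -7 + 5476 = 5469)
I(m) = m^(3/2)
I(70)*W = 70^(3/2)*5469 = (70*√70)*5469 = 382830*√70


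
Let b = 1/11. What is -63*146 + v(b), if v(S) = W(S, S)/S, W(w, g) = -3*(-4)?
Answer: -9066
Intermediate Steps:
W(w, g) = 12
b = 1/11 ≈ 0.090909
v(S) = 12/S
-63*146 + v(b) = -63*146 + 12/(1/11) = -9198 + 12*11 = -9198 + 132 = -9066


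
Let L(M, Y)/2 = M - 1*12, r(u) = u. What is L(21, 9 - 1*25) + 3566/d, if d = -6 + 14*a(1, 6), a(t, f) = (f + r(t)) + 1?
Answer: 2737/53 ≈ 51.641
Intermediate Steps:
a(t, f) = 1 + f + t (a(t, f) = (f + t) + 1 = 1 + f + t)
L(M, Y) = -24 + 2*M (L(M, Y) = 2*(M - 1*12) = 2*(M - 12) = 2*(-12 + M) = -24 + 2*M)
d = 106 (d = -6 + 14*(1 + 6 + 1) = -6 + 14*8 = -6 + 112 = 106)
L(21, 9 - 1*25) + 3566/d = (-24 + 2*21) + 3566/106 = (-24 + 42) + 3566*(1/106) = 18 + 1783/53 = 2737/53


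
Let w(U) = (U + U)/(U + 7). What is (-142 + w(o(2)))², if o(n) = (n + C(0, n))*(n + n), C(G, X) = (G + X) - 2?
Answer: 4468996/225 ≈ 19862.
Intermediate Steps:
C(G, X) = -2 + G + X
o(n) = 2*n*(-2 + 2*n) (o(n) = (n + (-2 + 0 + n))*(n + n) = (n + (-2 + n))*(2*n) = (-2 + 2*n)*(2*n) = 2*n*(-2 + 2*n))
w(U) = 2*U/(7 + U) (w(U) = (2*U)/(7 + U) = 2*U/(7 + U))
(-142 + w(o(2)))² = (-142 + 2*(4*2*(-1 + 2))/(7 + 4*2*(-1 + 2)))² = (-142 + 2*(4*2*1)/(7 + 4*2*1))² = (-142 + 2*8/(7 + 8))² = (-142 + 2*8/15)² = (-142 + 2*8*(1/15))² = (-142 + 16/15)² = (-2114/15)² = 4468996/225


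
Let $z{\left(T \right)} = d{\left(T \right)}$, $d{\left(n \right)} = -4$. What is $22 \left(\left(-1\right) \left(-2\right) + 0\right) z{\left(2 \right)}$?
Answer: $-176$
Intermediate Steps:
$z{\left(T \right)} = -4$
$22 \left(\left(-1\right) \left(-2\right) + 0\right) z{\left(2 \right)} = 22 \left(\left(-1\right) \left(-2\right) + 0\right) \left(-4\right) = 22 \left(2 + 0\right) \left(-4\right) = 22 \cdot 2 \left(-4\right) = 44 \left(-4\right) = -176$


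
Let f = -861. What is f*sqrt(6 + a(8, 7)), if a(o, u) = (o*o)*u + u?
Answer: -861*sqrt(461) ≈ -18486.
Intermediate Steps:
a(o, u) = u + u*o**2 (a(o, u) = o**2*u + u = u*o**2 + u = u + u*o**2)
f*sqrt(6 + a(8, 7)) = -861*sqrt(6 + 7*(1 + 8**2)) = -861*sqrt(6 + 7*(1 + 64)) = -861*sqrt(6 + 7*65) = -861*sqrt(6 + 455) = -861*sqrt(461)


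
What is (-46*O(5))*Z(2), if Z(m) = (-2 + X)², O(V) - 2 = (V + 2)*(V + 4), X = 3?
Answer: -2990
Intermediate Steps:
O(V) = 2 + (2 + V)*(4 + V) (O(V) = 2 + (V + 2)*(V + 4) = 2 + (2 + V)*(4 + V))
Z(m) = 1 (Z(m) = (-2 + 3)² = 1² = 1)
(-46*O(5))*Z(2) = -46*(10 + 5² + 6*5)*1 = -46*(10 + 25 + 30)*1 = -46*65*1 = -2990*1 = -2990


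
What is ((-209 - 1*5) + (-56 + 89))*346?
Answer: -62626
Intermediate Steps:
((-209 - 1*5) + (-56 + 89))*346 = ((-209 - 5) + 33)*346 = (-214 + 33)*346 = -181*346 = -62626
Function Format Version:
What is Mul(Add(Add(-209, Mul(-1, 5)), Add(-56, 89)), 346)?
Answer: -62626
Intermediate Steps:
Mul(Add(Add(-209, Mul(-1, 5)), Add(-56, 89)), 346) = Mul(Add(Add(-209, -5), 33), 346) = Mul(Add(-214, 33), 346) = Mul(-181, 346) = -62626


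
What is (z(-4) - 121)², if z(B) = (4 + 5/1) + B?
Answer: 13456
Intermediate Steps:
z(B) = 9 + B (z(B) = (4 + 5*1) + B = (4 + 5) + B = 9 + B)
(z(-4) - 121)² = ((9 - 4) - 121)² = (5 - 121)² = (-116)² = 13456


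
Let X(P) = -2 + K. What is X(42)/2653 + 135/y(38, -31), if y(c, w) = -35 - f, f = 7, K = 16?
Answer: -17027/5306 ≈ -3.2090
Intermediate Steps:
X(P) = 14 (X(P) = -2 + 16 = 14)
y(c, w) = -42 (y(c, w) = -35 - 1*7 = -35 - 7 = -42)
X(42)/2653 + 135/y(38, -31) = 14/2653 + 135/(-42) = 14*(1/2653) + 135*(-1/42) = 2/379 - 45/14 = -17027/5306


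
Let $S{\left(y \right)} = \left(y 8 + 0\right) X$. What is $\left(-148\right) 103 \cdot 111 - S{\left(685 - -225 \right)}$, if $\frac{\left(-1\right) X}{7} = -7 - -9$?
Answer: $-1590164$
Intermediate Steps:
$X = -14$ ($X = - 7 \left(-7 - -9\right) = - 7 \left(-7 + 9\right) = \left(-7\right) 2 = -14$)
$S{\left(y \right)} = - 112 y$ ($S{\left(y \right)} = \left(y 8 + 0\right) \left(-14\right) = \left(8 y + 0\right) \left(-14\right) = 8 y \left(-14\right) = - 112 y$)
$\left(-148\right) 103 \cdot 111 - S{\left(685 - -225 \right)} = \left(-148\right) 103 \cdot 111 - - 112 \left(685 - -225\right) = \left(-15244\right) 111 - - 112 \left(685 + 225\right) = -1692084 - \left(-112\right) 910 = -1692084 - -101920 = -1692084 + 101920 = -1590164$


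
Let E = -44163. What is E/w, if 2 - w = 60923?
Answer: 701/967 ≈ 0.72492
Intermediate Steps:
w = -60921 (w = 2 - 1*60923 = 2 - 60923 = -60921)
E/w = -44163/(-60921) = -44163*(-1/60921) = 701/967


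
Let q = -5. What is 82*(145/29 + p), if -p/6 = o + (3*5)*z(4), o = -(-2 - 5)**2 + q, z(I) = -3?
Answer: 49118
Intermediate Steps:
o = -54 (o = -(-2 - 5)**2 - 5 = -1*(-7)**2 - 5 = -1*49 - 5 = -49 - 5 = -54)
p = 594 (p = -6*(-54 + (3*5)*(-3)) = -6*(-54 + 15*(-3)) = -6*(-54 - 45) = -6*(-99) = 594)
82*(145/29 + p) = 82*(145/29 + 594) = 82*(145*(1/29) + 594) = 82*(5 + 594) = 82*599 = 49118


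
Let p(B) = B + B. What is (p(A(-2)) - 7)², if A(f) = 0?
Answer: 49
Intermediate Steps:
p(B) = 2*B
(p(A(-2)) - 7)² = (2*0 - 7)² = (0 - 7)² = (-7)² = 49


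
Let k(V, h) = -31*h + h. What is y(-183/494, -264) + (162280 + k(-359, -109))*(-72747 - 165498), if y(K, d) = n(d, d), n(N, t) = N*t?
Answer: -39441390054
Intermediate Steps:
y(K, d) = d² (y(K, d) = d*d = d²)
k(V, h) = -30*h
y(-183/494, -264) + (162280 + k(-359, -109))*(-72747 - 165498) = (-264)² + (162280 - 30*(-109))*(-72747 - 165498) = 69696 + (162280 + 3270)*(-238245) = 69696 + 165550*(-238245) = 69696 - 39441459750 = -39441390054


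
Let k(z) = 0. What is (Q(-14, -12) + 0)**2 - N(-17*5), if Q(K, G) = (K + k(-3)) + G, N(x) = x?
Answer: 761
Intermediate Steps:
Q(K, G) = G + K (Q(K, G) = (K + 0) + G = K + G = G + K)
(Q(-14, -12) + 0)**2 - N(-17*5) = ((-12 - 14) + 0)**2 - (-17)*5 = (-26 + 0)**2 - 1*(-85) = (-26)**2 + 85 = 676 + 85 = 761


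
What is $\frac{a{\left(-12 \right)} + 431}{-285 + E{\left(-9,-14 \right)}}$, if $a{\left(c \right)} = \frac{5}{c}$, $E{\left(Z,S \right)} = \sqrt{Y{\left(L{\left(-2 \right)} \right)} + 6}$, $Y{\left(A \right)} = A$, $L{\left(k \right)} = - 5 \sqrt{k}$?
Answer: $- \frac{5167}{12 \left(285 - \sqrt{6 - 5 i \sqrt{2}}\right)} \approx -1.5256 + 0.0069155 i$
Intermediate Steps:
$E{\left(Z,S \right)} = \sqrt{6 - 5 i \sqrt{2}}$ ($E{\left(Z,S \right)} = \sqrt{- 5 \sqrt{-2} + 6} = \sqrt{- 5 i \sqrt{2} + 6} = \sqrt{6 - 5 i \sqrt{2}}$)
$\frac{a{\left(-12 \right)} + 431}{-285 + E{\left(-9,-14 \right)}} = \frac{\frac{5}{-12} + 431}{-285 + \sqrt{6 - 5 i \sqrt{2}}} = \frac{5 \left(- \frac{1}{12}\right) + 431}{-285 + \sqrt{6 - 5 i \sqrt{2}}} = \frac{- \frac{5}{12} + 431}{-285 + \sqrt{6 - 5 i \sqrt{2}}} = \frac{5167}{12 \left(-285 + \sqrt{6 - 5 i \sqrt{2}}\right)}$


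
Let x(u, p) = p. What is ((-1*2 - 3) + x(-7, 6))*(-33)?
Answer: -33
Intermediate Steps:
((-1*2 - 3) + x(-7, 6))*(-33) = ((-1*2 - 3) + 6)*(-33) = ((-2 - 3) + 6)*(-33) = (-5 + 6)*(-33) = 1*(-33) = -33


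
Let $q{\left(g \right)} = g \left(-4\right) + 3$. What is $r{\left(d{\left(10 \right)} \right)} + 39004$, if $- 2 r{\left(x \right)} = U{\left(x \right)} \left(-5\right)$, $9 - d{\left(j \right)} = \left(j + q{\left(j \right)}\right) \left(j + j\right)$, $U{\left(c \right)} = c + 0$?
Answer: $\frac{80753}{2} \approx 40377.0$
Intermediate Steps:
$q{\left(g \right)} = 3 - 4 g$ ($q{\left(g \right)} = - 4 g + 3 = 3 - 4 g$)
$U{\left(c \right)} = c$
$d{\left(j \right)} = 9 - 2 j \left(3 - 3 j\right)$ ($d{\left(j \right)} = 9 - \left(j - \left(-3 + 4 j\right)\right) \left(j + j\right) = 9 - \left(3 - 3 j\right) 2 j = 9 - 2 j \left(3 - 3 j\right)$)
$r{\left(x \right)} = \frac{5 x}{2}$ ($r{\left(x \right)} = - \frac{x \left(-5\right)}{2} = - \frac{\left(-5\right) x}{2} = \frac{5 x}{2}$)
$r{\left(d{\left(10 \right)} \right)} + 39004 = \frac{5 \left(9 - 60 + 6 \cdot 10^{2}\right)}{2} + 39004 = \frac{5 \left(9 - 60 + 6 \cdot 100\right)}{2} + 39004 = \frac{5 \left(9 - 60 + 600\right)}{2} + 39004 = \frac{5}{2} \cdot 549 + 39004 = \frac{2745}{2} + 39004 = \frac{80753}{2}$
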